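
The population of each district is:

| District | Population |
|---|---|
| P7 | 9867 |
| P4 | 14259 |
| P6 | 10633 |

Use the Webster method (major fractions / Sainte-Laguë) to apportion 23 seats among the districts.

Standard divisor 34759/23 ≈ 1511.261; standard quotas: P7 6.529, P4 9.435, P6 7.036.
Rounding to the nearest integer gives P7 7, P4 9, P6 7 — total 23, matching the house size, so no adjustment is needed.

P7=7; P4=9; P6=7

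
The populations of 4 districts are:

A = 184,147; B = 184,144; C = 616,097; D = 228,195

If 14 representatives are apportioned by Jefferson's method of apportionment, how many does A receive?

2

Standard divisor 1212583/14 ≈ 86613.071; standard quotas: A 2.126, B 2.126, C 7.113, D 2.635.
Rounding down gives 2, 2, 7, 2 = 13 seats, so the divisor must be adjusted.
With modified divisor 76728: modified quotas A 2.400, B 2.400, C 8.030, D 2.974.
Rounding down: A 2, B 2, C 8, D 2 (total 14).
A receives 2.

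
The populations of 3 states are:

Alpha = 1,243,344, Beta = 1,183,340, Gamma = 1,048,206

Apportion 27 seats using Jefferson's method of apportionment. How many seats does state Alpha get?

10

Standard divisor 3474890/27 ≈ 128699.63; standard quotas: Alpha 9.661, Beta 9.195, Gamma 8.145.
Rounding down gives 9, 9, 8 = 26 seats, so the divisor must be adjusted.
With modified divisor 121300: modified quotas Alpha 10.250, Beta 9.755, Gamma 8.641.
Rounding down: Alpha 10, Beta 9, Gamma 8 (total 27).
Alpha receives 10.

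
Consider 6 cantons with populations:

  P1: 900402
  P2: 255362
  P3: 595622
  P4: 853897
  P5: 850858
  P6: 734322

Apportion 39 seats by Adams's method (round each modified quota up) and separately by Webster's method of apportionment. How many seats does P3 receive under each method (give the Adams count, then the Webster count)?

5 and 6

Adams: P1 8, P2 3, P3 5, P4 8, P5 8, P6 7.
Webster: P1 8, P2 2, P3 6, P4 8, P5 8, P6 7.
P3 gets 5 under Adams and 6 under Webster.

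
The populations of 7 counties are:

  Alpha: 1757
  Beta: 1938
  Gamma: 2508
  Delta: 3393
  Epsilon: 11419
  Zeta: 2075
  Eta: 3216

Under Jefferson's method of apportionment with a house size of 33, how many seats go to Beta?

Standard divisor 26306/33 ≈ 797.152; standard quotas: Alpha 2.204, Beta 2.431, Gamma 3.146, Delta 4.256, Epsilon 14.325, Zeta 2.603, Eta 4.034.
Rounding down gives 2, 2, 3, 4, 14, 2, 4 = 31 seats, so the divisor must be adjusted.
With modified divisor 700: modified quotas Alpha 2.510, Beta 2.769, Gamma 3.583, Delta 4.847, Epsilon 16.313, Zeta 2.964, Eta 4.594.
Rounding down: Alpha 2, Beta 2, Gamma 3, Delta 4, Epsilon 16, Zeta 2, Eta 4 (total 33).
Beta receives 2.

2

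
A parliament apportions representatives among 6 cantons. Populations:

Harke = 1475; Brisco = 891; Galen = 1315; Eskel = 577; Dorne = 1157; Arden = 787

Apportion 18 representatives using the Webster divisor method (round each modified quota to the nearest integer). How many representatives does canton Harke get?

4

Standard divisor 6202/18 ≈ 344.556; standard quotas: Harke 4.281, Brisco 2.586, Galen 3.817, Eskel 1.675, Dorne 3.358, Arden 2.284.
Rounding to the nearest integer gives Harke 4, Brisco 3, Galen 4, Eskel 2, Dorne 3, Arden 2 — total 18, matching the house size, so no adjustment is needed.
Harke receives 4.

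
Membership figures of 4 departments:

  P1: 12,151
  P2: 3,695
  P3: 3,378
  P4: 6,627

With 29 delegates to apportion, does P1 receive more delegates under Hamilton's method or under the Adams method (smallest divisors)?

Hamilton: P1 14, P2 4, P3 4, P4 7.
Adams: P1 13, P2 4, P3 4, P4 8.
P1 gets 14 under Hamilton and 13 under Adams.

Hamilton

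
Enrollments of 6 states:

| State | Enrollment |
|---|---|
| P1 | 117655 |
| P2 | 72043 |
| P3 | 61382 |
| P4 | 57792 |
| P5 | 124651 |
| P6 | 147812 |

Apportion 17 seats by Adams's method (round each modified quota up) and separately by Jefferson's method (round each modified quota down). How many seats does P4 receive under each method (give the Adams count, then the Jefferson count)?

2 and 1

Adams: P1 3, P2 2, P3 2, P4 2, P5 4, P6 4.
Jefferson: P1 3, P2 2, P3 2, P4 1, P5 4, P6 5.
P4 gets 2 under Adams and 1 under Jefferson.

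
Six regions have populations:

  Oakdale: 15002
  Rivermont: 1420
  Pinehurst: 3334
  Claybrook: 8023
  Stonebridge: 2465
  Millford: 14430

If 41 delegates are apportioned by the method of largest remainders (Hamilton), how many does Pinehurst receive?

Total 44674; standard divisor 44674/41 ≈ 1089.61.
Standard quotas: Oakdale 13.7682, Rivermont 1.3032, Pinehurst 3.0598, Claybrook 7.3632, Stonebridge 2.2623, Millford 13.2433.
Lower quotas: Oakdale 13, Rivermont 1, Pinehurst 3, Claybrook 7, Stonebridge 2, Millford 13 (sum 39, leaving 2 seats).
Remainders in descending order: Oakdale 0.7682, Claybrook 0.3632, Rivermont 0.3032, Stonebridge 0.2623, Millford 0.2433, Pinehurst 0.0598.
The surplus seats go to Oakdale, Claybrook.
Pinehurst receives 3.

3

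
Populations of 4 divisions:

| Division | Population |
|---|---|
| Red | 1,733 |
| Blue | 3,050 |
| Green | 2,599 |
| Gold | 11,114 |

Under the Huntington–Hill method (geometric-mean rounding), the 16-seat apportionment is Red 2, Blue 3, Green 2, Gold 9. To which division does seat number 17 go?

Gold

Priority for the next seat is population ÷ (√(s·(s+1))).
Priorities: Red 707.494, Blue 880.459, Green 1061.037, Gold 1171.518.
Highest priority: Gold.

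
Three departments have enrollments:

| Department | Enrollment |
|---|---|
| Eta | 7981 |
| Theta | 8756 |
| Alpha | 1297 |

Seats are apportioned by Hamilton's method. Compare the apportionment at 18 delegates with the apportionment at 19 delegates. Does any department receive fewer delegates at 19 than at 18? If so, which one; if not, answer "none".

At 18 seats: Eta 8, Theta 9, Alpha 1.
At 19 seats: Eta 9, Theta 9, Alpha 1.
No department's allocation decreased.

none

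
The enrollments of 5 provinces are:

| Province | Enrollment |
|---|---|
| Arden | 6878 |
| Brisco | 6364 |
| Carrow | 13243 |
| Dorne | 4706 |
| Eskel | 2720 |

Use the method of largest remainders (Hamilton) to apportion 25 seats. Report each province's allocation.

Standard divisor: 33911 ÷ 25 ≈ 1356.44.
Standard quotas: Arden 5.0706, Brisco 4.6917, Carrow 9.7631, Dorne 3.4694, Eskel 2.0052.
Lower quotas: Arden 5, Brisco 4, Carrow 9, Dorne 3, Eskel 2 (sum 23, leaving 2 seats).
Remainders in descending order: Carrow 0.7631, Brisco 0.6917, Dorne 0.4694, Arden 0.0706, Eskel 0.0052.
Largest remainders: Carrow, Brisco receive the extra seats.

Arden 5; Brisco 5; Carrow 10; Dorne 3; Eskel 2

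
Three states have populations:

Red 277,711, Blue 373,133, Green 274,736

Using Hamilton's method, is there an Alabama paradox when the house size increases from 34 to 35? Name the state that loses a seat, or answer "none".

At 34 seats: Red 10, Blue 14, Green 10.
At 35 seats: Red 11, Blue 14, Green 10.
No state's allocation decreased.

none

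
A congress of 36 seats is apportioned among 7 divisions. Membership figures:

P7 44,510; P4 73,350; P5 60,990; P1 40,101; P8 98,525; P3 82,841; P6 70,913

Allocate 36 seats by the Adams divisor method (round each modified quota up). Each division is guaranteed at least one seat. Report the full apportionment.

Standard divisor 471230/36 ≈ 13089.722; standard quotas: P7 3.400, P4 5.604, P5 4.659, P1 3.064, P8 7.527, P3 6.329, P6 5.417.
Rounding up gives 4, 6, 5, 4, 8, 7, 6 = 40 seats, so the divisor must be adjusted.
With modified divisor 14400: modified quotas P7 3.091, P4 5.094, P5 4.235, P1 2.785, P8 6.842, P3 5.753, P6 4.925.
Rounding up: P7 4, P4 6, P5 5, P1 3, P8 7, P3 6, P6 5 (total 36).

P7: 4, P4: 6, P5: 5, P1: 3, P8: 7, P3: 6, P6: 5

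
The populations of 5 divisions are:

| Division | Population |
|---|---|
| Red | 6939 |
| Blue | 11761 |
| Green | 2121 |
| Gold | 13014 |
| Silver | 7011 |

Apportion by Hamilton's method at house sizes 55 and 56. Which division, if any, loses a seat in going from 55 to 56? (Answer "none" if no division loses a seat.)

none

At 55 seats: Red 9, Blue 16, Green 3, Gold 18, Silver 9.
At 56 seats: Red 9, Blue 16, Green 3, Gold 18, Silver 10.
No division's allocation decreased.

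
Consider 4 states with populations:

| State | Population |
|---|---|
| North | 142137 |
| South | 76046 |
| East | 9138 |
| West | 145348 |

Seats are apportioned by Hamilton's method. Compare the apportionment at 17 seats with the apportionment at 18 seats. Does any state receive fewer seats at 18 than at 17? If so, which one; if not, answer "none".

none

At 17 seats: North 7, South 3, East 0, West 7.
At 18 seats: North 7, South 4, East 0, West 7.
No state's allocation decreased.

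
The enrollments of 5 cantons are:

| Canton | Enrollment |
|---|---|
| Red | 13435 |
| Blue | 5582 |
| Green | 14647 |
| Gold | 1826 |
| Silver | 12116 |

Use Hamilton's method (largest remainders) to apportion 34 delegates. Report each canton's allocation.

Total 47606; standard divisor 47606/34 ≈ 1400.176.
Standard quotas: Red 9.5952, Blue 3.9866, Green 10.4608, Gold 1.3041, Silver 8.6532.
Lower quotas: Red 9, Blue 3, Green 10, Gold 1, Silver 8 (sum 31, leaving 3 seats).
Remainders in descending order: Blue 0.9866, Silver 0.6532, Red 0.5952, Green 0.4608, Gold 0.3041.
Largest remainders: Blue, Silver, Red receive the extra seats.

Red 10; Blue 4; Green 10; Gold 1; Silver 9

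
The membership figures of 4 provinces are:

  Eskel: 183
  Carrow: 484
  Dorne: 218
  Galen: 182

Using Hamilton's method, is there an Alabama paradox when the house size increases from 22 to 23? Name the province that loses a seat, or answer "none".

At 22 seats: Eskel 4, Carrow 10, Dorne 4, Galen 4.
At 23 seats: Eskel 4, Carrow 10, Dorne 5, Galen 4.
No province's allocation decreased.

none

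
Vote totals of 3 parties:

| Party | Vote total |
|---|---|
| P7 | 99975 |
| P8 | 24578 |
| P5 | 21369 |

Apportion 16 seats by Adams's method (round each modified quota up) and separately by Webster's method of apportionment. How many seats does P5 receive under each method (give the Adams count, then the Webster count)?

3 and 2

Adams: P7 10, P8 3, P5 3.
Webster: P7 11, P8 3, P5 2.
P5 gets 3 under Adams and 2 under Webster.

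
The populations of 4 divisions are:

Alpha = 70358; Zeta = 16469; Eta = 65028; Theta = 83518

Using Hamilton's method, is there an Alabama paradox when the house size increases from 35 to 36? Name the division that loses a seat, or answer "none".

none

At 35 seats: Alpha 11, Zeta 2, Eta 10, Theta 12.
At 36 seats: Alpha 11, Zeta 2, Eta 10, Theta 13.
No division's allocation decreased.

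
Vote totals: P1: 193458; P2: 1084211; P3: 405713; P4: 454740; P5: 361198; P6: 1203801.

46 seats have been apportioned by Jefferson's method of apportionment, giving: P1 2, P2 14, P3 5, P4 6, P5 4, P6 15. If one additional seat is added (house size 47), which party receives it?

P6

Priority for the next seat is population ÷ (current seats + 1).
Priorities: P1 64486.000, P2 72280.733, P3 67618.833, P4 64962.857, P5 72239.600, P6 75237.562.
Highest priority: P6.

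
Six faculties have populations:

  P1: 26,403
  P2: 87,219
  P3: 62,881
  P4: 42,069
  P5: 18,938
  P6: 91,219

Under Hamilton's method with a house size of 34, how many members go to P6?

9

Total 328729; standard divisor 328729/34 ≈ 9668.5.
Standard quotas: P1 2.7308, P2 9.0209, P3 6.5037, P4 4.3511, P5 1.9587, P6 9.4347.
Lower quotas: P1 2, P2 9, P3 6, P4 4, P5 1, P6 9 (sum 31, leaving 3 seats).
Remainders in descending order: P5 0.9587, P1 0.7308, P3 0.5037, P6 0.4347, P4 0.3511, P2 0.0209.
Largest remainders: P5, P1, P3 receive the extra seats.
P6 receives 9.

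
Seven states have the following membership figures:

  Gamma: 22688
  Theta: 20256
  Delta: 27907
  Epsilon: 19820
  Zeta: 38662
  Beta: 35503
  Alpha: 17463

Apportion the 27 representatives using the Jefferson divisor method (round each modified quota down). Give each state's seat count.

Gamma=3, Theta=3, Delta=4, Epsilon=3, Zeta=6, Beta=6, Alpha=2

Standard divisor 182299/27 ≈ 6751.815; standard quotas: Gamma 3.360, Theta 3.000, Delta 4.133, Epsilon 2.936, Zeta 5.726, Beta 5.258, Alpha 2.586.
Rounding down gives 3, 3, 4, 2, 5, 5, 2 = 24 seats, so the divisor must be adjusted.
With modified divisor 5870: modified quotas Gamma 3.865, Theta 3.451, Delta 4.754, Epsilon 3.376, Zeta 6.586, Beta 6.048, Alpha 2.975.
Rounding down: Gamma 3, Theta 3, Delta 4, Epsilon 3, Zeta 6, Beta 6, Alpha 2 (total 27).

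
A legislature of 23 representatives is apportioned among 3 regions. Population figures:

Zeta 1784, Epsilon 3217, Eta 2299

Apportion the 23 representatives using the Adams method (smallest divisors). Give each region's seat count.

Zeta=6, Epsilon=10, Eta=7

Standard divisor 7300/23 ≈ 317.391; standard quotas: Zeta 5.621, Epsilon 10.136, Eta 7.243.
Rounding up gives 6, 11, 8 = 25 seats, so the divisor must be adjusted.
With modified divisor 340: modified quotas Zeta 5.247, Epsilon 9.462, Eta 6.762.
Rounding up: Zeta 6, Epsilon 10, Eta 7 (total 23).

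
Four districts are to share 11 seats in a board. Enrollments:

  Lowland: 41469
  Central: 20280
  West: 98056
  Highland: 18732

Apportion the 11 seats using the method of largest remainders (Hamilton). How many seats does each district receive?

Total 178537; standard divisor 178537/11 ≈ 16230.636.
Standard quotas: Lowland 2.5550, Central 1.2495, West 6.0414, Highland 1.1541.
Lower quotas: Lowland 2, Central 1, West 6, Highland 1 (sum 10, leaving 1 seat).
Remainders in descending order: Lowland 0.5550, Central 0.2495, Highland 0.1541, West 0.0414.
Largest remainder: Lowland receives the extra seat.

Lowland 3, Central 1, West 6, Highland 1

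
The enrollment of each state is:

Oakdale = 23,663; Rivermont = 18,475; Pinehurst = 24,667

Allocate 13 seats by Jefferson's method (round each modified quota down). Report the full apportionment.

Oakdale=5, Rivermont=3, Pinehurst=5

Standard divisor 66805/13 ≈ 5138.846; standard quotas: Oakdale 4.605, Rivermont 3.595, Pinehurst 4.800.
Rounding down gives 4, 3, 4 = 11 seats, so the divisor must be adjusted.
With modified divisor 4700: modified quotas Oakdale 5.035, Rivermont 3.931, Pinehurst 5.248.
Rounding down: Oakdale 5, Rivermont 3, Pinehurst 5 (total 13).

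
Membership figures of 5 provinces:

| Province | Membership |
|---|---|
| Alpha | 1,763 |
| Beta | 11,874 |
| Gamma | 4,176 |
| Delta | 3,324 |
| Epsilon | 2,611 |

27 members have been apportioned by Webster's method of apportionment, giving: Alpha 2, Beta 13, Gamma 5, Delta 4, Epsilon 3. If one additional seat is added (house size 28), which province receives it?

Priority for the next seat is population ÷ (current seats + 0.5).
Priorities: Alpha 705.200, Beta 879.556, Gamma 759.273, Delta 738.667, Epsilon 746.000.
Highest priority: Beta.

Beta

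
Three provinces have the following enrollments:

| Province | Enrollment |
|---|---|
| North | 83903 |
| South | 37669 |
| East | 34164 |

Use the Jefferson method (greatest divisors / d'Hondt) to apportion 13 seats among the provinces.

North 7; South 3; East 3

Standard divisor 155736/13 ≈ 11979.692; standard quotas: North 7.004, South 3.144, East 2.852.
Rounding down gives 7, 3, 2 = 12 seats, so the divisor must be adjusted.
With modified divisor 10900: modified quotas North 7.698, South 3.456, East 3.134.
Rounding down: North 7, South 3, East 3 (total 13).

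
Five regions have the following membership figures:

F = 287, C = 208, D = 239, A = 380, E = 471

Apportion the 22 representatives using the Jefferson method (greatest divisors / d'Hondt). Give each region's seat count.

F=4; C=3; D=3; A=5; E=7

Standard divisor 1585/22 ≈ 72.045; standard quotas: F 3.984, C 2.887, D 3.317, A 5.274, E 6.538.
Rounding down gives 3, 2, 3, 5, 6 = 19 seats, so the divisor must be adjusted.
With modified divisor 65: modified quotas F 4.415, C 3.200, D 3.677, A 5.846, E 7.246.
Rounding down: F 4, C 3, D 3, A 5, E 7 (total 22).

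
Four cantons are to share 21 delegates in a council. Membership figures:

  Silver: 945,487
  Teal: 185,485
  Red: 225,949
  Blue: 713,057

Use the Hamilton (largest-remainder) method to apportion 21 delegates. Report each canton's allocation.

Standard divisor: 2069978 ÷ 21 ≈ 98570.381.
Standard quotas: Silver 9.5920, Teal 1.8818, Red 2.2923, Blue 7.2340.
Lower quotas: Silver 9, Teal 1, Red 2, Blue 7 (sum 19, leaving 2 seats).
Remainders in descending order: Teal 0.8818, Silver 0.5920, Red 0.2923, Blue 0.2340.
The surplus seats go to Teal, Silver.

Silver=10, Teal=2, Red=2, Blue=7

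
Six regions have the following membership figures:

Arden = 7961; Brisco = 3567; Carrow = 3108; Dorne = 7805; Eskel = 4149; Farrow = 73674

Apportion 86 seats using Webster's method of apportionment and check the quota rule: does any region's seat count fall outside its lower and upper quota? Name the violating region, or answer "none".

Standard quotas: Arden 6.828, Brisco 3.060, Carrow 2.666, Dorne 6.695, Eskel 3.559, Farrow 63.193.
Webster allocation: Arden 7, Brisco 3, Carrow 3, Dorne 7, Eskel 4, Farrow 62.
Farrow has quota 63.193 (lower 63, upper 64) but receives 62 — outside the quota interval.

Farrow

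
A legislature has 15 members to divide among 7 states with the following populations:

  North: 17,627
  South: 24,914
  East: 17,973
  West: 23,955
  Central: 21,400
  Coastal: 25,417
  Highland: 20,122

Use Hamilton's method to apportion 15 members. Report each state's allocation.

Total 151408; standard divisor 151408/15 ≈ 10093.867.
Standard quotas: North 1.7463, South 2.4682, East 1.7806, West 2.3732, Central 2.1201, Coastal 2.5181, Highland 1.9935.
Lower quotas: North 1, South 2, East 1, West 2, Central 2, Coastal 2, Highland 1 (sum 11, leaving 4 seats).
Remainders in descending order: Highland 0.9935, East 0.7806, North 0.7463, Coastal 0.5181, South 0.4682, West 0.3732, Central 0.1201.
The surplus seats go to Highland, East, North, Coastal.

North: 2, South: 2, East: 2, West: 2, Central: 2, Coastal: 3, Highland: 2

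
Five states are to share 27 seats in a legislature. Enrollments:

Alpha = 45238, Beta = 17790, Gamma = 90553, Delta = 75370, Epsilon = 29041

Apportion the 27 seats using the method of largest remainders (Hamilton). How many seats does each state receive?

Total 257992; standard divisor 257992/27 ≈ 9555.259.
Standard quotas: Alpha 4.7344, Beta 1.8618, Gamma 9.4768, Delta 7.8878, Epsilon 3.0393.
Lower quotas: Alpha 4, Beta 1, Gamma 9, Delta 7, Epsilon 3 (sum 24, leaving 3 seats).
Remainders in descending order: Delta 0.8878, Beta 0.8618, Alpha 0.7344, Gamma 0.4768, Epsilon 0.0393.
Largest remainders: Delta, Beta, Alpha receive the extra seats.

Alpha=5; Beta=2; Gamma=9; Delta=8; Epsilon=3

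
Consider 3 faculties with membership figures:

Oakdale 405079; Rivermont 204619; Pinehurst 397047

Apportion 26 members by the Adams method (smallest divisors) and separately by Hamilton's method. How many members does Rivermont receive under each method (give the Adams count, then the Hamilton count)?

Adams: Oakdale 10, Rivermont 6, Pinehurst 10.
Hamilton: Oakdale 11, Rivermont 5, Pinehurst 10.
Rivermont gets 6 under Adams and 5 under Hamilton.

6 and 5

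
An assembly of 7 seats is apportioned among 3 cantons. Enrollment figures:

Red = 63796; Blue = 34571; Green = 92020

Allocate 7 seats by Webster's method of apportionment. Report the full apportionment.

Standard divisor 190387/7 ≈ 27198.143; standard quotas: Red 2.346, Blue 1.271, Green 3.383.
Rounding to the nearest integer gives 2, 1, 3 = 6 seats, so the divisor must be adjusted.
With modified divisor 25900: modified quotas Red 2.463, Blue 1.335, Green 3.553.
Rounding to the nearest integer: Red 2, Blue 1, Green 4 (total 7).

Red=2, Blue=1, Green=4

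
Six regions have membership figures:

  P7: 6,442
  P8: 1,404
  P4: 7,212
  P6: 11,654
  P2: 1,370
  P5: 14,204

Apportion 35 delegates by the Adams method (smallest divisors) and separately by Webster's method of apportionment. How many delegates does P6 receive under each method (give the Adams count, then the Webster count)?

Adams: P7 5, P8 2, P4 6, P6 9, P2 2, P5 11.
Webster: P7 5, P8 1, P4 6, P6 10, P2 1, P5 12.
P6 gets 9 under Adams and 10 under Webster.

9 and 10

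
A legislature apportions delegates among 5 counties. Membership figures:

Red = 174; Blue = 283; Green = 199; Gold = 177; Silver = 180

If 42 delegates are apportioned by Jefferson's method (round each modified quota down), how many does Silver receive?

8

Standard divisor 1013/42 ≈ 24.119; standard quotas: Red 7.214, Blue 11.733, Green 8.251, Gold 7.339, Silver 7.463.
Rounding down gives 7, 11, 8, 7, 7 = 40 seats, so the divisor must be adjusted.
With modified divisor 22.3: modified quotas Red 7.803, Blue 12.691, Green 8.924, Gold 7.937, Silver 8.072.
Rounding down: Red 7, Blue 12, Green 8, Gold 7, Silver 8 (total 42).
Silver receives 8.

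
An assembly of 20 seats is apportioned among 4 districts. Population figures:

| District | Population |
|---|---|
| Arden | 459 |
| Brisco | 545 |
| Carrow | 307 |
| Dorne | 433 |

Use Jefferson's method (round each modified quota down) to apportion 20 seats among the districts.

Standard divisor 1744/20 ≈ 87.2; standard quotas: Arden 5.264, Brisco 6.250, Carrow 3.521, Dorne 4.966.
Rounding down gives 5, 6, 3, 4 = 18 seats, so the divisor must be adjusted.
With modified divisor 77.3: modified quotas Arden 5.938, Brisco 7.050, Carrow 3.972, Dorne 5.602.
Rounding down: Arden 5, Brisco 7, Carrow 3, Dorne 5 (total 20).

Arden 5, Brisco 7, Carrow 3, Dorne 5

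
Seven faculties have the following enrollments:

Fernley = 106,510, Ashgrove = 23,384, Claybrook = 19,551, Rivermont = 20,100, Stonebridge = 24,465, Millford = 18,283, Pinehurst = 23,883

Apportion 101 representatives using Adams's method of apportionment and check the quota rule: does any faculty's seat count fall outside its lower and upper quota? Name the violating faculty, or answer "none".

Fernley

Standard quotas: Fernley 45.549, Ashgrove 10.000, Claybrook 8.361, Rivermont 8.596, Stonebridge 10.462, Millford 7.819, Pinehurst 10.213.
Adams allocation: Fernley 44, Ashgrove 10, Claybrook 9, Rivermont 9, Stonebridge 11, Millford 8, Pinehurst 10.
Fernley has quota 45.549 (lower 45, upper 46) but receives 44 — outside the quota interval.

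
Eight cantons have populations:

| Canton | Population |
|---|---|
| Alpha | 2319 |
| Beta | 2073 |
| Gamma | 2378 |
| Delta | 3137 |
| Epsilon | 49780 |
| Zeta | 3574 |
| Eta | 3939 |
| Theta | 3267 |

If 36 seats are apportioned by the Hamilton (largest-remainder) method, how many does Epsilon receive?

25

Total 70467; standard divisor 70467/36 ≈ 1957.417.
Standard quotas: Alpha 1.1847, Beta 1.0590, Gamma 1.2149, Delta 1.6026, Epsilon 25.4315, Zeta 1.8259, Eta 2.0123, Theta 1.6690.
Lower quotas: Alpha 1, Beta 1, Gamma 1, Delta 1, Epsilon 25, Zeta 1, Eta 2, Theta 1 (sum 33, leaving 3 seats).
Remainders in descending order: Zeta 0.8259, Theta 0.6690, Delta 0.6026, Epsilon 0.4315, Gamma 0.2149, Alpha 0.1847, Beta 0.0590, Eta 0.0123.
Largest remainders: Zeta, Theta, Delta receive the extra seats.
Epsilon receives 25.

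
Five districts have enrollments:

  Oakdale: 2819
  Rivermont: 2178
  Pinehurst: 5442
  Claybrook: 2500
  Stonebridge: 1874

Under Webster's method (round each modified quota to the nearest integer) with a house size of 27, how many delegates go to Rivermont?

Standard divisor 14813/27 ≈ 548.63; standard quotas: Oakdale 5.138, Rivermont 3.970, Pinehurst 9.919, Claybrook 4.557, Stonebridge 3.416.
Rounding to the nearest integer gives Oakdale 5, Rivermont 4, Pinehurst 10, Claybrook 5, Stonebridge 3 — total 27, matching the house size, so no adjustment is needed.
Rivermont receives 4.

4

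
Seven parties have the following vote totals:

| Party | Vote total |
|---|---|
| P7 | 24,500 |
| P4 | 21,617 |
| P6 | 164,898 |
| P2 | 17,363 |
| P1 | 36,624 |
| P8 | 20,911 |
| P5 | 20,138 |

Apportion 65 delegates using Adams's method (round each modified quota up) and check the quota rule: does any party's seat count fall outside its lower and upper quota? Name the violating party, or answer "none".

Standard quotas: P7 5.203, P4 4.591, P6 35.022, P2 3.688, P1 7.778, P8 4.441, P5 4.277.
Adams allocation: P7 5, P4 5, P6 33, P2 4, P1 8, P8 5, P5 5.
P6 has quota 35.022 (lower 35, upper 36) but receives 33 — outside the quota interval.

P6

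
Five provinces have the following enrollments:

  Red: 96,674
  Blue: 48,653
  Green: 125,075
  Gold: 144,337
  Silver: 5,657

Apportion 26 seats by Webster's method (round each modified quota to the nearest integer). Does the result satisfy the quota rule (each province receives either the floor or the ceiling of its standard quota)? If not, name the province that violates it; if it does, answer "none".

none

Standard quotas: Red 5.979, Blue 3.009, Green 7.735, Gold 8.927, Silver 0.350.
Webster allocation: Red 6, Blue 3, Green 8, Gold 9, Silver 0.
Every allocation lies between the lower and upper quota.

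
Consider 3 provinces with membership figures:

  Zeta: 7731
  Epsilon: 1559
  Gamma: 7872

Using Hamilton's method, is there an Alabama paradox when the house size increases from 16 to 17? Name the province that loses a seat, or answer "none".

Epsilon

At 16 seats: Zeta 7, Epsilon 2, Gamma 7.
At 17 seats: Zeta 8, Epsilon 1, Gamma 8.
Epsilon drops from 2 to 1.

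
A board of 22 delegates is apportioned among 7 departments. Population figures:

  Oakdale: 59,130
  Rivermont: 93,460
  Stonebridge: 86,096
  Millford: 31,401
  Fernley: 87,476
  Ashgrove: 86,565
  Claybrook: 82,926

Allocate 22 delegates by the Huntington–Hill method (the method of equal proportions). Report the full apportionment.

With divisor 24497: modified quotas Oakdale 2.414, Rivermont 3.815, Stonebridge 3.515, Millford 1.282, Fernley 3.571, Ashgrove 3.534, Claybrook 3.385.
Geometric-mean thresholds: Oakdale √(2·3)=2.449, Rivermont √(3·4)=3.464, Stonebridge √(3·4)=3.464, Millford √(1·2)=1.414, Fernley √(3·4)=3.464, Ashgrove √(3·4)=3.464, Claybrook √(3·4)=3.464.
Each quota rounded against its threshold gives Oakdale 2, Rivermont 4, Stonebridge 4, Millford 1, Fernley 4, Ashgrove 4, Claybrook 3 (total 22).

Oakdale=2, Rivermont=4, Stonebridge=4, Millford=1, Fernley=4, Ashgrove=4, Claybrook=3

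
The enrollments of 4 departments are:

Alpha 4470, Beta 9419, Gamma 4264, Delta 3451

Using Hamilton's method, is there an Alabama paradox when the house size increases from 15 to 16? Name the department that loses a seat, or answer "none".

none

At 15 seats: Alpha 3, Beta 7, Gamma 3, Delta 2.
At 16 seats: Alpha 3, Beta 7, Gamma 3, Delta 3.
No department's allocation decreased.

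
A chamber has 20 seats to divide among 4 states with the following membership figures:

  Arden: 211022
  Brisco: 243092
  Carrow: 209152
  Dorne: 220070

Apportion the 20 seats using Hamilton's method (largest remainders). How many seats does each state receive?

Total 883336; standard divisor 883336/20 ≈ 44166.8.
Standard quotas: Arden 4.7778, Brisco 5.5040, Carrow 4.7355, Dorne 4.9827.
Lower quotas: Arden 4, Brisco 5, Carrow 4, Dorne 4 (sum 17, leaving 3 seats).
Remainders in descending order: Dorne 0.9827, Arden 0.7778, Carrow 0.7355, Brisco 0.5040.
The surplus seats go to Dorne, Arden, Carrow.

Arden: 5, Brisco: 5, Carrow: 5, Dorne: 5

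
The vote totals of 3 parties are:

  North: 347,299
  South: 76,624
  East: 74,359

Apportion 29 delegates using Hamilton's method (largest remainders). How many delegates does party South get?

5

The standard divisor is 498282/29 ≈ 17182.138.
Standard quotas: North 20.2128, South 4.4595, East 4.3277.
Lower quotas: North 20, South 4, East 4 (sum 28, leaving 1 seat).
Remainders in descending order: South 0.4595, East 0.3277, North 0.2128.
The surplus seat goes to South.
South receives 5.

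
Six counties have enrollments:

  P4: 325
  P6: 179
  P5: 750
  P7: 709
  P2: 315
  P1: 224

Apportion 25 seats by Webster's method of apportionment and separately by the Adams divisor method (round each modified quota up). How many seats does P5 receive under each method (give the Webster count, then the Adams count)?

Webster: P4 3, P6 2, P5 8, P7 7, P2 3, P1 2.
Adams: P4 3, P6 2, P5 7, P7 7, P2 3, P1 3.
P5 gets 8 under Webster and 7 under Adams.

8 and 7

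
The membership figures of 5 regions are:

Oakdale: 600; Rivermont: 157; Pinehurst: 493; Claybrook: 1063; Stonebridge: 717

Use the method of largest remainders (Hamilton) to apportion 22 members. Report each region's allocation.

Total 3030; standard divisor 3030/22 ≈ 137.727.
Standard quotas: Oakdale 4.356, Rivermont 1.140, Pinehurst 3.580, Claybrook 7.718, Stonebridge 5.206.
Lower quotas: Oakdale 4, Rivermont 1, Pinehurst 3, Claybrook 7, Stonebridge 5 (sum 20, leaving 2 seats).
Remainders in descending order: Claybrook 0.718, Pinehurst 0.580, Oakdale 0.356, Stonebridge 0.206, Rivermont 0.140.
Largest remainders: Claybrook, Pinehurst receive the extra seats.

Oakdale=4; Rivermont=1; Pinehurst=4; Claybrook=8; Stonebridge=5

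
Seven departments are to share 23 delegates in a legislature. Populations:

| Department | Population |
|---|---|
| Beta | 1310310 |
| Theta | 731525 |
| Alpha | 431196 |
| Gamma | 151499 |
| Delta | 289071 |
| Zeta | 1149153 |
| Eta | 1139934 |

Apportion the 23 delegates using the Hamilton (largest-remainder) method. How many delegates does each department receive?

Beta 6; Theta 3; Alpha 2; Gamma 1; Delta 1; Zeta 5; Eta 5

Total 5202688; standard divisor 5202688/23 ≈ 226203.826.
Standard quotas: Beta 5.7926, Theta 3.2339, Alpha 1.9062, Gamma 0.6697, Delta 1.2779, Zeta 5.0802, Eta 5.0394.
Lower quotas: Beta 5, Theta 3, Alpha 1, Gamma 0, Delta 1, Zeta 5, Eta 5 (sum 20, leaving 3 seats).
Remainders in descending order: Alpha 0.9062, Beta 0.7926, Gamma 0.6697, Delta 0.2779, Theta 0.2339, Zeta 0.0802, Eta 0.0394.
The surplus seats go to Alpha, Beta, Gamma.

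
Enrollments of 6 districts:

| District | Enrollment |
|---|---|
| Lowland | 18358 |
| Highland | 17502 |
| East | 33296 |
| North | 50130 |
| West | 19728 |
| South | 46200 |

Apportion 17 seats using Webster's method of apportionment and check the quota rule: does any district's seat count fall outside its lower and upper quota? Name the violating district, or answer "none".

Standard quotas: Lowland 1.685, Highland 1.606, East 3.056, North 4.601, West 1.811, South 4.241.
Webster allocation: Lowland 2, Highland 2, East 3, North 4, West 2, South 4.
Every allocation lies between the lower and upper quota.

none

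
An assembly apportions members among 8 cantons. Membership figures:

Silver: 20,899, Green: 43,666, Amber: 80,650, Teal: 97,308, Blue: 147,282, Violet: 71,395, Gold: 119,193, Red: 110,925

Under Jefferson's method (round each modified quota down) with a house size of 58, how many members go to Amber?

7

Standard divisor 691318/58 ≈ 11919.276; standard quotas: Silver 1.753, Green 3.663, Amber 6.766, Teal 8.164, Blue 12.357, Violet 5.990, Gold 10.000, Red 9.306.
Rounding down gives 1, 3, 6, 8, 12, 5, 10, 9 = 54 seats, so the divisor must be adjusted.
With modified divisor 11000: modified quotas Silver 1.900, Green 3.970, Amber 7.332, Teal 8.846, Blue 13.389, Violet 6.490, Gold 10.836, Red 10.084.
Rounding down: Silver 1, Green 3, Amber 7, Teal 8, Blue 13, Violet 6, Gold 10, Red 10 (total 58).
Amber receives 7.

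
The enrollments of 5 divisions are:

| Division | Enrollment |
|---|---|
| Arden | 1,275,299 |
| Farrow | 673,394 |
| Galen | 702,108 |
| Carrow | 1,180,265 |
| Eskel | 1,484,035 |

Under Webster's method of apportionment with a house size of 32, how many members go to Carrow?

7

Standard divisor 5315101/32 ≈ 166096.906; standard quotas: Arden 7.678, Farrow 4.054, Galen 4.227, Carrow 7.106, Eskel 8.935.
Rounding to the nearest integer gives Arden 8, Farrow 4, Galen 4, Carrow 7, Eskel 9 — total 32, matching the house size, so no adjustment is needed.
Carrow receives 7.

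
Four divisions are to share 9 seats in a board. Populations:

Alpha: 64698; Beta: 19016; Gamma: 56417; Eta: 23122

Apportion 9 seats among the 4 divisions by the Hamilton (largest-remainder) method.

The standard divisor is 163253/9 ≈ 18139.222.
Standard quotas: Alpha 3.5667, Beta 1.0483, Gamma 3.1102, Eta 1.2747.
Lower quotas: Alpha 3, Beta 1, Gamma 3, Eta 1 (sum 8, leaving 1 seat).
Remainders in descending order: Alpha 0.5667, Eta 0.2747, Gamma 0.1102, Beta 0.0483.
Largest remainder: Alpha receives the extra seat.

Alpha 4, Beta 1, Gamma 3, Eta 1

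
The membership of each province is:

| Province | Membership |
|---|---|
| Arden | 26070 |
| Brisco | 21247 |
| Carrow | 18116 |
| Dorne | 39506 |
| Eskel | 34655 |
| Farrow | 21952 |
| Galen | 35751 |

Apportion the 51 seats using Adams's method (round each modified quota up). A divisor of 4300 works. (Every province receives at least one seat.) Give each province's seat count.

Arden 7; Brisco 5; Carrow 5; Dorne 10; Eskel 9; Farrow 6; Galen 9

With modified divisor 4300: modified quotas Arden 6.063, Brisco 4.941, Carrow 4.213, Dorne 9.187, Eskel 8.059, Farrow 5.105, Galen 8.314.
Rounding up: Arden 7, Brisco 5, Carrow 5, Dorne 10, Eskel 9, Farrow 6, Galen 9 (total 51).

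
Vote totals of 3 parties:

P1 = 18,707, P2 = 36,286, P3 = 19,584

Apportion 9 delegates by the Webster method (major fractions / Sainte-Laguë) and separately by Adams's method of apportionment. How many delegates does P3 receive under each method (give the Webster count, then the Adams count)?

Webster: P1 2, P2 5, P3 2.
Adams: P1 2, P2 4, P3 3.
P3 gets 2 under Webster and 3 under Adams.

2 and 3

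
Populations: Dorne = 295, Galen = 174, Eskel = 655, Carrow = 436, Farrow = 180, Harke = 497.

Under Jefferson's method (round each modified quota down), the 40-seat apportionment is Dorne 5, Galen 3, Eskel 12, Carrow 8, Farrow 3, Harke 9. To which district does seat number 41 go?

Eskel

Priority for the next seat is population ÷ (current seats + 1).
Priorities: Dorne 49.167, Galen 43.500, Eskel 50.385, Carrow 48.444, Farrow 45.000, Harke 49.700.
Highest priority: Eskel.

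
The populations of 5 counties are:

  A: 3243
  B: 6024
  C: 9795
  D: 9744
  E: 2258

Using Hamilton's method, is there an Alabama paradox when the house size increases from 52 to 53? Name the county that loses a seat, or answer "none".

A

At 52 seats: A 6, B 10, C 16, D 16, E 4.
At 53 seats: A 5, B 10, C 17, D 17, E 4.
A drops from 6 to 5.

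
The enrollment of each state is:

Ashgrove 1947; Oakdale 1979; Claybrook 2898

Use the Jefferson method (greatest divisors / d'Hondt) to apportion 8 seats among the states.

Standard divisor 6824/8 ≈ 853; standard quotas: Ashgrove 2.283, Oakdale 2.320, Claybrook 3.397.
Rounding down gives 2, 2, 3 = 7 seats, so the divisor must be adjusted.
With modified divisor 700: modified quotas Ashgrove 2.781, Oakdale 2.827, Claybrook 4.140.
Rounding down: Ashgrove 2, Oakdale 2, Claybrook 4 (total 8).

Ashgrove: 2, Oakdale: 2, Claybrook: 4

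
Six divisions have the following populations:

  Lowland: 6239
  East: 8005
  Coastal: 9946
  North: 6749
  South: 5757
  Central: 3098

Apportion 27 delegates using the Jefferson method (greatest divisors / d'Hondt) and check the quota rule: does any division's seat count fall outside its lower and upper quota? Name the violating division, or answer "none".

none

Standard quotas: Lowland 4.233, East 5.431, Coastal 6.748, North 4.579, South 3.906, Central 2.102.
Jefferson allocation: Lowland 4, East 5, Coastal 7, North 5, South 4, Central 2.
Every allocation lies between the lower and upper quota.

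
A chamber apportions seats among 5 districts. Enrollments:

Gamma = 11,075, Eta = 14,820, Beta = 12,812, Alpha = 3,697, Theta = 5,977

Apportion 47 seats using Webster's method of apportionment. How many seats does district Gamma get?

Standard divisor 48381/47 ≈ 1029.383; standard quotas: Gamma 10.759, Eta 14.397, Beta 12.446, Alpha 3.591, Theta 5.806.
Rounding to the nearest integer gives Gamma 11, Eta 14, Beta 12, Alpha 4, Theta 6 — total 47, matching the house size, so no adjustment is needed.
Gamma receives 11.

11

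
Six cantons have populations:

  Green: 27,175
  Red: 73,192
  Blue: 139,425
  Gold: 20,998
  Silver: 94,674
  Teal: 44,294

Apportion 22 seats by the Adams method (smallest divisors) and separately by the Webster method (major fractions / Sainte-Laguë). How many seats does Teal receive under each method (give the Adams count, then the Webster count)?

Adams: Green 2, Red 4, Blue 7, Gold 1, Silver 5, Teal 3.
Webster: Green 2, Red 4, Blue 8, Gold 1, Silver 5, Teal 2.
Teal gets 3 under Adams and 2 under Webster.

3 and 2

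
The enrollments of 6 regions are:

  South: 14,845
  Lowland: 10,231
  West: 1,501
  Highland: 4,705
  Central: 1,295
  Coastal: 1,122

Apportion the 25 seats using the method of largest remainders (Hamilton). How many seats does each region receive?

South 11; Lowland 8; West 1; Highland 3; Central 1; Coastal 1

Standard divisor: 33699 ÷ 25 ≈ 1347.96.
Standard quotas: South 11.0129, Lowland 7.5900, West 1.1135, Highland 3.4905, Central 0.9607, Coastal 0.8324.
Lower quotas: South 11, Lowland 7, West 1, Highland 3, Central 0, Coastal 0 (sum 22, leaving 3 seats).
Remainders in descending order: Central 0.9607, Coastal 0.8324, Lowland 0.5900, Highland 0.4905, West 0.1135, South 0.0129.
The surplus seats go to Central, Coastal, Lowland.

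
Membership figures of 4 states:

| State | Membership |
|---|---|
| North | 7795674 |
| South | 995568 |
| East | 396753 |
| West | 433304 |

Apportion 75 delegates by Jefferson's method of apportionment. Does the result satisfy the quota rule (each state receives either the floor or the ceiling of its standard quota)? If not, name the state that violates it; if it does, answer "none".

Standard quotas: North 60.769, South 7.761, East 3.093, West 3.378.
Jefferson allocation: North 62, South 7, East 3, West 3.
North has quota 60.769 (lower 60, upper 61) but receives 62 — outside the quota interval.

North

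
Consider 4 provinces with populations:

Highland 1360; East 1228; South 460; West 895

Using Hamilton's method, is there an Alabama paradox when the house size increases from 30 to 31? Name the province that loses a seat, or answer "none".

South

At 30 seats: Highland 10, East 9, South 4, West 7.
At 31 seats: Highland 11, East 10, South 3, West 7.
South drops from 4 to 3.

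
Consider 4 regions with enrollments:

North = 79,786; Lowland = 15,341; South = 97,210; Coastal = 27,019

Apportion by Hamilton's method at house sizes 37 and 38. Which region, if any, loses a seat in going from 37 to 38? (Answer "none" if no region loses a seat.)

Lowland

At 37 seats: North 13, Lowland 3, South 16, Coastal 5.
At 38 seats: North 14, Lowland 2, South 17, Coastal 5.
Lowland drops from 3 to 2.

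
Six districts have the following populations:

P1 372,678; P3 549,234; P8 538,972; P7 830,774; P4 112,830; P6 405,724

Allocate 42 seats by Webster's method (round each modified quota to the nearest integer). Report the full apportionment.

Standard divisor 2810212/42 ≈ 66909.81; standard quotas: P1 5.570, P3 8.209, P8 8.055, P7 12.416, P4 1.686, P6 6.064.
Rounding to the nearest integer gives P1 6, P3 8, P8 8, P7 12, P4 2, P6 6 — total 42, matching the house size, so no adjustment is needed.

P1: 6; P3: 8; P8: 8; P7: 12; P4: 2; P6: 6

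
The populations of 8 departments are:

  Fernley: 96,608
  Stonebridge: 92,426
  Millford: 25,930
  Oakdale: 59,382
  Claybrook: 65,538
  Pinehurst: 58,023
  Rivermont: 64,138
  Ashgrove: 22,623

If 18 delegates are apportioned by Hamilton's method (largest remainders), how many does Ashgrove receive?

The standard divisor is 484668/18 = 26926.
Standard quotas: Fernley 3.5879, Stonebridge 3.4326, Millford 0.9630, Oakdale 2.2054, Claybrook 2.4340, Pinehurst 2.1549, Rivermont 2.3820, Ashgrove 0.8402.
Lower quotas: Fernley 3, Stonebridge 3, Millford 0, Oakdale 2, Claybrook 2, Pinehurst 2, Rivermont 2, Ashgrove 0 (sum 14, leaving 4 seats).
Remainders in descending order: Millford 0.9630, Ashgrove 0.8402, Fernley 0.5879, Claybrook 0.4340, Stonebridge 0.4326, Rivermont 0.3820, Oakdale 0.2054, Pinehurst 0.1549.
The surplus seats go to Millford, Ashgrove, Fernley, Claybrook.
Ashgrove receives 1.

1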